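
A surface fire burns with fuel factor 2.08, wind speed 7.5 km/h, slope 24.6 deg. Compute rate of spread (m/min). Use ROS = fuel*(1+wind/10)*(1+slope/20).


Formula: ROS = fuel * (1 + wind/10) * (1 + slope/20)
Wind factor = 1 + 7.5/10 = 1.75
Slope factor = 1 + 24.6/20 = 2.23
ROS = 2.08 * 1.75 * 2.23 = 8.12 m/min

8.12


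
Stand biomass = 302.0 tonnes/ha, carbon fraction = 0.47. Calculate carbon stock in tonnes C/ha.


Formula: Carbon Stock = Biomass * Carbon Fraction
C = 302.0 t/ha * 0.47
C = 141.9 t C/ha

141.9


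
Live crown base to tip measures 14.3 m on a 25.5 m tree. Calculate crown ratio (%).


Formula: Crown Ratio = (Crown Length / Total Height) * 100
CR = (14.3 m / 25.5 m) * 100
CR = 0.5608 * 100 = 56.1%

56.1


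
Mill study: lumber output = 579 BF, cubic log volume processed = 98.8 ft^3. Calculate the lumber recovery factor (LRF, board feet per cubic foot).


Formula: LRF = Lumber Output (BF) / Log Input (ft^3)
LRF = 579 BF / 98.8 ft^3
LRF = 5.86 BF/ft^3

5.86


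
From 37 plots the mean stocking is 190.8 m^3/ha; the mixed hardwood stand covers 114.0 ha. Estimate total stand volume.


Formula: Total Volume = Mean Volume per ha * Total Area
Total Volume = 190.8 m^3/ha * 114.0 ha
Total Volume = 21751 m^3

21751


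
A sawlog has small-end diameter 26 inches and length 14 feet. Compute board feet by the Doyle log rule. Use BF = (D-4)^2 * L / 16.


Doyle: BF = (D - 4)^2 * L / 16
Adjusted diameter = 26 - 4 = 22 in
(D-4)^2 = 22^2 = 484
BF = 484 * 14 / 16 = 424 BF

424


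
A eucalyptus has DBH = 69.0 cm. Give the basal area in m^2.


Formula: BA = pi * (DBH/2)^2 / 10000  (cm^2 to m^2)
Radius = DBH/2 = 69.0/2 = 34.5 cm
BA = pi * 34.5^2 / 10000
   = 3739.2807 cm^2 / 10000
   = 0.3739 m^2

0.3739


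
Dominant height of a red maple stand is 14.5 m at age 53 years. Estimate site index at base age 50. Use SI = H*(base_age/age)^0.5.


Formula: SI = H_dom * (base_age / age)^0.5
Age ratio = 50 / 53 = 0.9434
sqrt(age_ratio) = 0.97129
SI = 14.5 * 0.97129 = 14.1 m

14.1


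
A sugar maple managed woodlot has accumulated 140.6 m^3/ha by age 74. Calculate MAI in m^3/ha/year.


Formula: MAI = Total Volume / Stand Age
MAI = 140.6 m^3/ha / 74 years
MAI = 1.9 m^3/ha/year

1.9


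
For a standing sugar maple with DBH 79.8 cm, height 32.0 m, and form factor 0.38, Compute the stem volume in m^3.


Formula: V = pi * (DBH/200)^2 * H * ff
Radius = DBH/200 = 79.8/200 = 0.399 m
Radius^2 = 0.399^2 = 0.159201 m^2
V = pi * 0.159201 * 32.0 * 0.38
V = 6.082 m^3

6.082


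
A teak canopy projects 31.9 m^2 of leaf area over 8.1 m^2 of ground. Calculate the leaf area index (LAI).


Formula: LAI = total leaf area / ground area  (dimensionless)
LAI = 31.9 m^2 / 8.1 m^2
LAI = 3.94

3.94


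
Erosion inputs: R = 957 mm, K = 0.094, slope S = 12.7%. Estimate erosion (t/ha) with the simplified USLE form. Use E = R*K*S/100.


Formula: E = R * K * S / 100  (simplified USLE)
R * K = 957 * 0.094 = 89.958
E = 89.958 * 12.7 / 100 = 11.42 t/ha

11.42


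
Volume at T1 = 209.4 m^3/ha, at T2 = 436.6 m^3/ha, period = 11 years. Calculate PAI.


Formula: PAI = (V_T2 - V_T1) / (T2 - T1)
Volume increment = 436.6 - 209.4 = 227.2 m^3/ha
PAI = 227.2 / 11 = 20.65 m^3/ha/year

20.65


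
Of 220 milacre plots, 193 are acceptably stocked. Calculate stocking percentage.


Formula: Stocking % = stocked plots / total plots * 100
Stocking = 193 / 220 * 100
Stocking = 0.8773 * 100 = 87.7%

87.7


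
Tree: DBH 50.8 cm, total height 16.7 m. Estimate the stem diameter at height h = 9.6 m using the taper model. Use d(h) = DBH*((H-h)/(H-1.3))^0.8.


Taper: d(h) = DBH * ((H - h) / (H - 1.3))^0.8
Numerator = H - h = 16.7 - 9.6 = 7.1 m
Denominator = H - 1.3 = 16.7 - 1.3 = 15.4 m
Ratio = 7.1 / 15.4 = 0.46104
d = 50.8 * 0.46104^0.8 = 27.3 cm

27.3


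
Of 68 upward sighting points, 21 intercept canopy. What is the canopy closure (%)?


Formula: Canopy closure = covered points / total points * 100
Closure = 21 / 68 * 100
Closure = 0.3088 * 100 = 30.9%

30.9


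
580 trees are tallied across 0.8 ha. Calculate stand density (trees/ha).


Formula: Stand Density = N_trees / Area_ha
Density = 580 trees / 0.8 ha
Density = 725 trees/ha

725


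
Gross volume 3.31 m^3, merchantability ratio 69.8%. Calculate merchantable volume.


Formula: MV = V_total * (merchantable_pct / 100)
Merchantable fraction = 69.8% / 100 = 0.698
MV = 3.31 m^3 * 0.698 = 2.31 m^3

2.31


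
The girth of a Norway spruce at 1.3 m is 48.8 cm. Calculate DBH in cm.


Formula: DBH = C / pi
DBH = 48.8 / pi
pi = 3.14159...
DBH = 15.5 cm

15.5


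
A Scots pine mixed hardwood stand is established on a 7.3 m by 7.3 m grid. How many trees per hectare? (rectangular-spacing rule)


Formula: TPH = 10000 m^2/ha / (spacing_x * spacing_y)
Area per tree = 7.3 m * 7.3 m = 53.29 m^2
TPH = 10000 / 53.29 = 188 trees/ha

188


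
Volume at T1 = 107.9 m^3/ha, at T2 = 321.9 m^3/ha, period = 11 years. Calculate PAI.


Formula: PAI = (V_T2 - V_T1) / (T2 - T1)
Volume increment = 321.9 - 107.9 = 214.0 m^3/ha
PAI = 214.0 / 11 = 19.45 m^3/ha/year

19.45


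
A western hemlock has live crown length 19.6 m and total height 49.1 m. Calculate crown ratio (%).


Formula: Crown Ratio = (Crown Length / Total Height) * 100
CR = (19.6 m / 49.1 m) * 100
CR = 0.3992 * 100 = 39.9%

39.9


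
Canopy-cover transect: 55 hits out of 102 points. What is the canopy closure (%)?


Formula: Canopy closure = covered points / total points * 100
Closure = 55 / 102 * 100
Closure = 0.5392 * 100 = 53.9%

53.9


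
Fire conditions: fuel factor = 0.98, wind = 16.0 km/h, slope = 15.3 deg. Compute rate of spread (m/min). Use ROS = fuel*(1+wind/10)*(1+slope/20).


Formula: ROS = fuel * (1 + wind/10) * (1 + slope/20)
Wind factor = 1 + 16.0/10 = 2.6
Slope factor = 1 + 15.3/20 = 1.765
ROS = 0.98 * 2.6 * 1.765 = 4.5 m/min

4.5


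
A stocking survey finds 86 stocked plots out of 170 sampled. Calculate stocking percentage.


Formula: Stocking % = stocked plots / total plots * 100
Stocking = 86 / 170 * 100
Stocking = 0.5059 * 100 = 50.6%

50.6


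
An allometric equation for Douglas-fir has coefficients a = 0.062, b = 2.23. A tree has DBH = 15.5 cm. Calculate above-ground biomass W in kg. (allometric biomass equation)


Formula: W = a * DBH^b  (allometric power law)
DBH^b = 15.5^2.23 = 451.2733
W = 0.062 * 451.2733 = 28.0 kg

28.0


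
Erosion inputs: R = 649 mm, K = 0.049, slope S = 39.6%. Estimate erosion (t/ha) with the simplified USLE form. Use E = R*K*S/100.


Formula: E = R * K * S / 100  (simplified USLE)
R * K = 649 * 0.049 = 31.801
E = 31.801 * 39.6 / 100 = 12.59 t/ha

12.59


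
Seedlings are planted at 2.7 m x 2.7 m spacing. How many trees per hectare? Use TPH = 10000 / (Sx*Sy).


Formula: TPH = 10000 m^2/ha / (spacing_x * spacing_y)
Area per tree = 2.7 m * 2.7 m = 7.29 m^2
TPH = 10000 / 7.29 = 1372 trees/ha

1372


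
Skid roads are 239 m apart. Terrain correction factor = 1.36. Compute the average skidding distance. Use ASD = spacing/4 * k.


Formula: ASD = (spacing / 4) * correction
Uncorrected distance = spacing / 4 = 239 / 4 = 59.75 m
ASD = 59.75 * 1.36 = 81 m

81


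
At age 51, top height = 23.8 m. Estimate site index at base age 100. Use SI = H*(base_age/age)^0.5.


Formula: SI = H_dom * (base_age / age)^0.5
Age ratio = 100 / 51 = 1.96078
sqrt(age_ratio) = 1.40028
SI = 23.8 * 1.40028 = 33.3 m

33.3


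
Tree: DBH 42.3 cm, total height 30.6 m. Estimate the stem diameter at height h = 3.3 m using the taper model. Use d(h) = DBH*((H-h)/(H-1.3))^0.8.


Taper: d(h) = DBH * ((H - h) / (H - 1.3))^0.8
Numerator = H - h = 30.6 - 3.3 = 27.3 m
Denominator = H - 1.3 = 30.6 - 1.3 = 29.3 m
Ratio = 27.3 / 29.3 = 0.93174
d = 42.3 * 0.93174^0.8 = 40.0 cm

40.0


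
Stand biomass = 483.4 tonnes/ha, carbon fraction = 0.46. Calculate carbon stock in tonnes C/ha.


Formula: Carbon Stock = Biomass * Carbon Fraction
C = 483.4 t/ha * 0.46
C = 222.4 t C/ha

222.4


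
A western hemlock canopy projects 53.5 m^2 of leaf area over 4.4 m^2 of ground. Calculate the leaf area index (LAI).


Formula: LAI = total leaf area / ground area  (dimensionless)
LAI = 53.5 m^2 / 4.4 m^2
LAI = 12.16

12.16


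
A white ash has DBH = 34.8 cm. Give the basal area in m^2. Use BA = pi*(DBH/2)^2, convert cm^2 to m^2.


Formula: BA = pi * (DBH/2)^2 / 10000  (cm^2 to m^2)
Radius = DBH/2 = 34.8/2 = 17.4 cm
BA = pi * 17.4^2 / 10000
   = 951.1486 cm^2 / 10000
   = 0.0951 m^2

0.0951


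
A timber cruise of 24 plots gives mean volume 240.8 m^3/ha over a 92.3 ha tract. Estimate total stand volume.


Formula: Total Volume = Mean Volume per ha * Total Area
Total Volume = 240.8 m^3/ha * 92.3 ha
Total Volume = 22226 m^3

22226


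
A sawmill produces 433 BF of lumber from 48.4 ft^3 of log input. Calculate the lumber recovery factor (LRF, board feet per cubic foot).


Formula: LRF = Lumber Output (BF) / Log Input (ft^3)
LRF = 433 BF / 48.4 ft^3
LRF = 8.95 BF/ft^3

8.95


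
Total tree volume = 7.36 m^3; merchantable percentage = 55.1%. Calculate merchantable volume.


Formula: MV = V_total * (merchantable_pct / 100)
Merchantable fraction = 55.1% / 100 = 0.551
MV = 7.36 m^3 * 0.551 = 4.055 m^3

4.055


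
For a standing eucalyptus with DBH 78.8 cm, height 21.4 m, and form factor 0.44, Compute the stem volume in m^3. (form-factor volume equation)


Formula: V = pi * (DBH/200)^2 * H * ff
Radius = DBH/200 = 78.8/200 = 0.394 m
Radius^2 = 0.394^2 = 0.155236 m^2
V = pi * 0.155236 * 21.4 * 0.44
V = 4.592 m^3

4.592


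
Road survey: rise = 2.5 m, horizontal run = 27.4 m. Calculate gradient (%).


Formula: Gradient = rise / run * 100
Gradient = 2.5 / 27.4 * 100 = 9.1%

9.1


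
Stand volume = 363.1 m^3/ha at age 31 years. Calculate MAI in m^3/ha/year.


Formula: MAI = Total Volume / Stand Age
MAI = 363.1 m^3/ha / 31 years
MAI = 11.71 m^3/ha/year

11.71


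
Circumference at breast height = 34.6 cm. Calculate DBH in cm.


Formula: DBH = C / pi
DBH = 34.6 / pi
pi = 3.14159...
DBH = 11.0 cm

11.0


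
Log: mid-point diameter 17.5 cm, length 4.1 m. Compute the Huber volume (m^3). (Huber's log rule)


Huber: V = Am * L,  Am = pi*(Dm/200)^2
Am = pi*(17.5/200)^2 = 0.024053 m^2
V = 0.024053*4.1 = 0.0986 m^3

0.0986


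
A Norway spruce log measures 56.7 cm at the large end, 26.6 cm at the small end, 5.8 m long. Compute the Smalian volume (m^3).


Smalian: V = (A1 + A2)/2 * L,  A = pi*(D/200)^2
A1 = pi*(56.7/200)^2 = 0.252497 m^2
A2 = pi*(26.6/200)^2 = 0.055572 m^2
V = (0.252497+0.055572)/2*5.8 = 0.8934 m^3

0.8934


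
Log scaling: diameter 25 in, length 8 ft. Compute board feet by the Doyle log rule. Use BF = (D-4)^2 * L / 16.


Doyle: BF = (D - 4)^2 * L / 16
Adjusted diameter = 25 - 4 = 21 in
(D-4)^2 = 21^2 = 441
BF = 441 * 8 / 16 = 221 BF

221


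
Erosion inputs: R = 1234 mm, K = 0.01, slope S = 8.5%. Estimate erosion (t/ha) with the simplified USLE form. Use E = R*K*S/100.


Formula: E = R * K * S / 100  (simplified USLE)
R * K = 1234 * 0.01 = 12.34
E = 12.34 * 8.5 / 100 = 1.05 t/ha

1.05


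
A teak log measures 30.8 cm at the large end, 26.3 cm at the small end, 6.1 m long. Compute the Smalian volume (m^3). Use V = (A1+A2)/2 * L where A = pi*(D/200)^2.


Smalian: V = (A1 + A2)/2 * L,  A = pi*(D/200)^2
A1 = pi*(30.8/200)^2 = 0.074506 m^2
A2 = pi*(26.3/200)^2 = 0.054325 m^2
V = (0.074506+0.054325)/2*6.1 = 0.3929 m^3

0.3929


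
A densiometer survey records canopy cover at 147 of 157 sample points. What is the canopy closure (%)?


Formula: Canopy closure = covered points / total points * 100
Closure = 147 / 157 * 100
Closure = 0.9363 * 100 = 93.6%

93.6


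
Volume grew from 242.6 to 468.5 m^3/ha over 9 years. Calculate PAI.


Formula: PAI = (V_T2 - V_T1) / (T2 - T1)
Volume increment = 468.5 - 242.6 = 225.9 m^3/ha
PAI = 225.9 / 9 = 25.1 m^3/ha/year

25.1


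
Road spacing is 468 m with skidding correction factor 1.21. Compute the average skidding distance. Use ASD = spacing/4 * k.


Formula: ASD = (spacing / 4) * correction
Uncorrected distance = spacing / 4 = 468 / 4 = 117 m
ASD = 117 * 1.21 = 142 m

142


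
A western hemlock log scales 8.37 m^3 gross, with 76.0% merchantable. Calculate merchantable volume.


Formula: MV = V_total * (merchantable_pct / 100)
Merchantable fraction = 76.0% / 100 = 0.76
MV = 8.37 m^3 * 0.76 = 6.361 m^3

6.361


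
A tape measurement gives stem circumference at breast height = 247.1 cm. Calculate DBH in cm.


Formula: DBH = C / pi
DBH = 247.1 / pi
pi = 3.14159...
DBH = 78.7 cm

78.7


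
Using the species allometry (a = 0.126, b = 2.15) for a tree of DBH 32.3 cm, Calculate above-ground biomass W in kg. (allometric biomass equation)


Formula: W = a * DBH^b  (allometric power law)
DBH^b = 32.3^2.15 = 1757.0553
W = 0.126 * 1757.0553 = 221.4 kg

221.4


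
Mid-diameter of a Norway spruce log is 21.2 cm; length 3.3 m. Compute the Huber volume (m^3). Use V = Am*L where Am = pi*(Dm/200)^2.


Huber: V = Am * L,  Am = pi*(Dm/200)^2
Am = pi*(21.2/200)^2 = 0.035299 m^2
V = 0.035299*3.3 = 0.1165 m^3

0.1165


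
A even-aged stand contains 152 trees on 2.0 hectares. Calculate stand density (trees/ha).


Formula: Stand Density = N_trees / Area_ha
Density = 152 trees / 2.0 ha
Density = 76 trees/ha

76


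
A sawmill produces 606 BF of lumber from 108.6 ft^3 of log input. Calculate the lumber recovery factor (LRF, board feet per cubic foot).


Formula: LRF = Lumber Output (BF) / Log Input (ft^3)
LRF = 606 BF / 108.6 ft^3
LRF = 5.58 BF/ft^3

5.58


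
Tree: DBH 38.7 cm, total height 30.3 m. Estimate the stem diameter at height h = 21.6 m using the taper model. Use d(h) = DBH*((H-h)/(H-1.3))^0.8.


Taper: d(h) = DBH * ((H - h) / (H - 1.3))^0.8
Numerator = H - h = 30.3 - 21.6 = 8.7 m
Denominator = H - 1.3 = 30.3 - 1.3 = 29.0 m
Ratio = 8.7 / 29.0 = 0.3
d = 38.7 * 0.3^0.8 = 14.8 cm

14.8


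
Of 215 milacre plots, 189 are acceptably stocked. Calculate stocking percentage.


Formula: Stocking % = stocked plots / total plots * 100
Stocking = 189 / 215 * 100
Stocking = 0.8791 * 100 = 87.9%

87.9


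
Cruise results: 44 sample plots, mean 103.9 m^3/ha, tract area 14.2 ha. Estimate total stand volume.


Formula: Total Volume = Mean Volume per ha * Total Area
Total Volume = 103.9 m^3/ha * 14.2 ha
Total Volume = 1475 m^3

1475


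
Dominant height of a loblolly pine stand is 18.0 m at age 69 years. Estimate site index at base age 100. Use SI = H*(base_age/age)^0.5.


Formula: SI = H_dom * (base_age / age)^0.5
Age ratio = 100 / 69 = 1.44928
sqrt(age_ratio) = 1.20386
SI = 18.0 * 1.20386 = 21.7 m

21.7


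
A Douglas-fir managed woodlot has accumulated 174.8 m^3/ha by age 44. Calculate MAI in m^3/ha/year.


Formula: MAI = Total Volume / Stand Age
MAI = 174.8 m^3/ha / 44 years
MAI = 3.97 m^3/ha/year

3.97


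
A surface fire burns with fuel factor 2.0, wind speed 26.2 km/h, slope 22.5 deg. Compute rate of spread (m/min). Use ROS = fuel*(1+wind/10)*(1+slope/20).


Formula: ROS = fuel * (1 + wind/10) * (1 + slope/20)
Wind factor = 1 + 26.2/10 = 3.62
Slope factor = 1 + 22.5/20 = 2.125
ROS = 2.0 * 3.62 * 2.125 = 15.39 m/min

15.39


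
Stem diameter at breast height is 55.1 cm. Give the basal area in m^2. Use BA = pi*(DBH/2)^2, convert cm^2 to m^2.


Formula: BA = pi * (DBH/2)^2 / 10000  (cm^2 to m^2)
Radius = DBH/2 = 55.1/2 = 27.55 cm
BA = pi * 27.55^2 / 10000
   = 2384.4767 cm^2 / 10000
   = 0.2384 m^2

0.2384


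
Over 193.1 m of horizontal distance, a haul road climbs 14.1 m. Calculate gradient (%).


Formula: Gradient = rise / run * 100
Gradient = 14.1 / 193.1 * 100 = 7.3%

7.3


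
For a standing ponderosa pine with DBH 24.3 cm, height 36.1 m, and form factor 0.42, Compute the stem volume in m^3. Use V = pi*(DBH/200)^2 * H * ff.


Formula: V = pi * (DBH/200)^2 * H * ff
Radius = DBH/200 = 24.3/200 = 0.1215 m
Radius^2 = 0.1215^2 = 0.01476225 m^2
V = pi * 0.01476225 * 36.1 * 0.42
V = 0.703 m^3

0.703


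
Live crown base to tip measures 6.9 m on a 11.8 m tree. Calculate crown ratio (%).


Formula: Crown Ratio = (Crown Length / Total Height) * 100
CR = (6.9 m / 11.8 m) * 100
CR = 0.5847 * 100 = 58.5%

58.5


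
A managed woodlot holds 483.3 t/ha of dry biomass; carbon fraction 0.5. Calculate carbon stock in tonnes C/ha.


Formula: Carbon Stock = Biomass * Carbon Fraction
C = 483.3 t/ha * 0.5
C = 241.7 t C/ha

241.7


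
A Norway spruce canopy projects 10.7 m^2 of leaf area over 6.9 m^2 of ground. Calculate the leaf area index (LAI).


Formula: LAI = total leaf area / ground area  (dimensionless)
LAI = 10.7 m^2 / 6.9 m^2
LAI = 1.55

1.55


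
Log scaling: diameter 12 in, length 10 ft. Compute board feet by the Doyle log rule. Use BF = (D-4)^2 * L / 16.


Doyle: BF = (D - 4)^2 * L / 16
Adjusted diameter = 12 - 4 = 8 in
(D-4)^2 = 8^2 = 64
BF = 64 * 10 / 16 = 40 BF

40


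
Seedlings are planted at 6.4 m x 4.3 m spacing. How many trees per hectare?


Formula: TPH = 10000 m^2/ha / (spacing_x * spacing_y)
Area per tree = 6.4 m * 4.3 m = 27.52 m^2
TPH = 10000 / 27.52 = 363 trees/ha

363


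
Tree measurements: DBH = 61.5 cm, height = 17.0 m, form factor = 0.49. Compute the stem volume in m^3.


Formula: V = pi * (DBH/200)^2 * H * ff
Radius = DBH/200 = 61.5/200 = 0.3075 m
Radius^2 = 0.3075^2 = 0.09455625 m^2
V = pi * 0.09455625 * 17.0 * 0.49
V = 2.474 m^3

2.474


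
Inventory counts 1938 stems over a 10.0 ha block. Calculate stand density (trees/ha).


Formula: Stand Density = N_trees / Area_ha
Density = 1938 trees / 10.0 ha
Density = 194 trees/ha

194


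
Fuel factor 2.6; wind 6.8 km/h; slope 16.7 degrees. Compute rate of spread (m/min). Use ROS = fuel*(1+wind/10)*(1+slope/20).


Formula: ROS = fuel * (1 + wind/10) * (1 + slope/20)
Wind factor = 1 + 6.8/10 = 1.68
Slope factor = 1 + 16.7/20 = 1.835
ROS = 2.6 * 1.68 * 1.835 = 8.02 m/min

8.02


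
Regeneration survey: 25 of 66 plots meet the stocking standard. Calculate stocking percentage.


Formula: Stocking % = stocked plots / total plots * 100
Stocking = 25 / 66 * 100
Stocking = 0.3788 * 100 = 37.9%

37.9


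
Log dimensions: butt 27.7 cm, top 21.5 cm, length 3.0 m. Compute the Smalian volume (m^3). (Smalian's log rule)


Smalian: V = (A1 + A2)/2 * L,  A = pi*(D/200)^2
A1 = pi*(27.7/200)^2 = 0.060263 m^2
A2 = pi*(21.5/200)^2 = 0.036305 m^2
V = (0.060263+0.036305)/2*3.0 = 0.1449 m^3

0.1449


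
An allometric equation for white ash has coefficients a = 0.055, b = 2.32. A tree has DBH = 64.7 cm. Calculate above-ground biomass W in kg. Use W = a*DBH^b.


Formula: W = a * DBH^b  (allometric power law)
DBH^b = 64.7^2.32 = 15896.3688
W = 0.055 * 15896.3688 = 874.3 kg

874.3


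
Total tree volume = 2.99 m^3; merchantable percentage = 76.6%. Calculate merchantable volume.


Formula: MV = V_total * (merchantable_pct / 100)
Merchantable fraction = 76.6% / 100 = 0.766
MV = 2.99 m^3 * 0.766 = 2.29 m^3

2.29


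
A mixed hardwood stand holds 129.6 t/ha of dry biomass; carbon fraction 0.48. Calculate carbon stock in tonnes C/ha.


Formula: Carbon Stock = Biomass * Carbon Fraction
C = 129.6 t/ha * 0.48
C = 62.2 t C/ha

62.2


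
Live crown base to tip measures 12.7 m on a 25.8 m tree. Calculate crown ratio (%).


Formula: Crown Ratio = (Crown Length / Total Height) * 100
CR = (12.7 m / 25.8 m) * 100
CR = 0.4922 * 100 = 49.2%

49.2


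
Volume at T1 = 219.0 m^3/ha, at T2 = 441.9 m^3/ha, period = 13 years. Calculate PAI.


Formula: PAI = (V_T2 - V_T1) / (T2 - T1)
Volume increment = 441.9 - 219.0 = 222.9 m^3/ha
PAI = 222.9 / 13 = 17.15 m^3/ha/year

17.15


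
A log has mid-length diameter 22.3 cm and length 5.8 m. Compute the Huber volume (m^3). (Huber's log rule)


Huber: V = Am * L,  Am = pi*(Dm/200)^2
Am = pi*(22.3/200)^2 = 0.039057 m^2
V = 0.039057*5.8 = 0.2265 m^3

0.2265


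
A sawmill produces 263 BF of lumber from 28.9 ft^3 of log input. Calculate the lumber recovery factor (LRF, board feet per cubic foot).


Formula: LRF = Lumber Output (BF) / Log Input (ft^3)
LRF = 263 BF / 28.9 ft^3
LRF = 9.1 BF/ft^3

9.1


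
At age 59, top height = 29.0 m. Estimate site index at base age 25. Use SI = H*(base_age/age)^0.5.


Formula: SI = H_dom * (base_age / age)^0.5
Age ratio = 25 / 59 = 0.42373
sqrt(age_ratio) = 0.65094
SI = 29.0 * 0.65094 = 18.9 m

18.9


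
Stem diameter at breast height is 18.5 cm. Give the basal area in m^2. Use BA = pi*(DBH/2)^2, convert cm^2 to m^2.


Formula: BA = pi * (DBH/2)^2 / 10000  (cm^2 to m^2)
Radius = DBH/2 = 18.5/2 = 9.25 cm
BA = pi * 9.25^2 / 10000
   = 268.8025 cm^2 / 10000
   = 0.0269 m^2

0.0269


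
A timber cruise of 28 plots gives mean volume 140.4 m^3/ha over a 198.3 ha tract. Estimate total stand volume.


Formula: Total Volume = Mean Volume per ha * Total Area
Total Volume = 140.4 m^3/ha * 198.3 ha
Total Volume = 27841 m^3

27841


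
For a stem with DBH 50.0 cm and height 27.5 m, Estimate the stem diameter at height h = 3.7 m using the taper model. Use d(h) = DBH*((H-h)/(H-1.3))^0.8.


Taper: d(h) = DBH * ((H - h) / (H - 1.3))^0.8
Numerator = H - h = 27.5 - 3.7 = 23.8 m
Denominator = H - 1.3 = 27.5 - 1.3 = 26.2 m
Ratio = 23.8 / 26.2 = 0.9084
d = 50.0 * 0.9084^0.8 = 46.3 cm

46.3


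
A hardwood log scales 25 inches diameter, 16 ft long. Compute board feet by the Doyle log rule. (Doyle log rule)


Doyle: BF = (D - 4)^2 * L / 16
Adjusted diameter = 25 - 4 = 21 in
(D-4)^2 = 21^2 = 441
BF = 441 * 16 / 16 = 441 BF

441


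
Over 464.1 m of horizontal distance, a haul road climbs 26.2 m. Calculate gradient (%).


Formula: Gradient = rise / run * 100
Gradient = 26.2 / 464.1 * 100 = 5.6%

5.6


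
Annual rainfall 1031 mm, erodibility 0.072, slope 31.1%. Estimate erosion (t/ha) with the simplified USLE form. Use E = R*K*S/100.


Formula: E = R * K * S / 100  (simplified USLE)
R * K = 1031 * 0.072 = 74.232
E = 74.232 * 31.1 / 100 = 23.09 t/ha

23.09


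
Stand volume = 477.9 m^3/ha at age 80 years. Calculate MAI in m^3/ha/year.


Formula: MAI = Total Volume / Stand Age
MAI = 477.9 m^3/ha / 80 years
MAI = 5.97 m^3/ha/year

5.97


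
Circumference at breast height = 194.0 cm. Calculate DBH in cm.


Formula: DBH = C / pi
DBH = 194.0 / pi
pi = 3.14159...
DBH = 61.8 cm

61.8


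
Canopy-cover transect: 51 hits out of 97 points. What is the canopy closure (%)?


Formula: Canopy closure = covered points / total points * 100
Closure = 51 / 97 * 100
Closure = 0.5258 * 100 = 52.6%

52.6


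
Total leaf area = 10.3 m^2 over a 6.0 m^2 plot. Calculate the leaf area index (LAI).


Formula: LAI = total leaf area / ground area  (dimensionless)
LAI = 10.3 m^2 / 6.0 m^2
LAI = 1.72

1.72


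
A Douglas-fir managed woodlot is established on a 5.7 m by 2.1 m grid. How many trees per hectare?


Formula: TPH = 10000 m^2/ha / (spacing_x * spacing_y)
Area per tree = 5.7 m * 2.1 m = 11.97 m^2
TPH = 10000 / 11.97 = 835 trees/ha

835


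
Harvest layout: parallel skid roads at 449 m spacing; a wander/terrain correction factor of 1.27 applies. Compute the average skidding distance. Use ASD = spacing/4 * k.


Formula: ASD = (spacing / 4) * correction
Uncorrected distance = spacing / 4 = 449 / 4 = 112.25 m
ASD = 112.25 * 1.27 = 143 m

143


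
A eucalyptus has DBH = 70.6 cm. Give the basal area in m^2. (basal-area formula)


Formula: BA = pi * (DBH/2)^2 / 10000  (cm^2 to m^2)
Radius = DBH/2 = 70.6/2 = 35.3 cm
BA = pi * 35.3^2 / 10000
   = 3914.7072 cm^2 / 10000
   = 0.3915 m^2

0.3915


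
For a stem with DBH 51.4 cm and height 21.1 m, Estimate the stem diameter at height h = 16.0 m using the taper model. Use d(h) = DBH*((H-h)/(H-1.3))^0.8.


Taper: d(h) = DBH * ((H - h) / (H - 1.3))^0.8
Numerator = H - h = 21.1 - 16.0 = 5.1 m
Denominator = H - 1.3 = 21.1 - 1.3 = 19.8 m
Ratio = 5.1 / 19.8 = 0.25758
d = 51.4 * 0.25758^0.8 = 17.4 cm

17.4


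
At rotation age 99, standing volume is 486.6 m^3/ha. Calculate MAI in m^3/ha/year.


Formula: MAI = Total Volume / Stand Age
MAI = 486.6 m^3/ha / 99 years
MAI = 4.92 m^3/ha/year

4.92


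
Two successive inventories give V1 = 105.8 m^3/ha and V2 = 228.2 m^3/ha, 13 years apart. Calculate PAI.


Formula: PAI = (V_T2 - V_T1) / (T2 - T1)
Volume increment = 228.2 - 105.8 = 122.4 m^3/ha
PAI = 122.4 / 13 = 9.42 m^3/ha/year

9.42


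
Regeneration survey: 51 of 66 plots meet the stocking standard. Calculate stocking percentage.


Formula: Stocking % = stocked plots / total plots * 100
Stocking = 51 / 66 * 100
Stocking = 0.7727 * 100 = 77.3%

77.3


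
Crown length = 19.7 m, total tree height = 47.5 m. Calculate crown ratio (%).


Formula: Crown Ratio = (Crown Length / Total Height) * 100
CR = (19.7 m / 47.5 m) * 100
CR = 0.4147 * 100 = 41.5%

41.5


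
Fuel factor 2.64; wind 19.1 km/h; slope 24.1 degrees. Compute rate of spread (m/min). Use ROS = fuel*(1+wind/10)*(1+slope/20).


Formula: ROS = fuel * (1 + wind/10) * (1 + slope/20)
Wind factor = 1 + 19.1/10 = 2.91
Slope factor = 1 + 24.1/20 = 2.205
ROS = 2.64 * 2.91 * 2.205 = 16.94 m/min

16.94


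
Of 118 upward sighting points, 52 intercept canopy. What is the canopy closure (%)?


Formula: Canopy closure = covered points / total points * 100
Closure = 52 / 118 * 100
Closure = 0.4407 * 100 = 44.1%

44.1


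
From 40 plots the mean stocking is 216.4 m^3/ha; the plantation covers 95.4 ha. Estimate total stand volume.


Formula: Total Volume = Mean Volume per ha * Total Area
Total Volume = 216.4 m^3/ha * 95.4 ha
Total Volume = 20645 m^3

20645


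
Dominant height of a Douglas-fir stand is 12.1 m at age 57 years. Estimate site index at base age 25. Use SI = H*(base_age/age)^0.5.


Formula: SI = H_dom * (base_age / age)^0.5
Age ratio = 25 / 57 = 0.4386
sqrt(age_ratio) = 0.66227
SI = 12.1 * 0.66227 = 8.0 m

8.0


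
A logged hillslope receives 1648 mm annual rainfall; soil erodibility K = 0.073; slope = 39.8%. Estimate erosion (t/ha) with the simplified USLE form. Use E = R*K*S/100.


Formula: E = R * K * S / 100  (simplified USLE)
R * K = 1648 * 0.073 = 120.304
E = 120.304 * 39.8 / 100 = 47.88 t/ha

47.88


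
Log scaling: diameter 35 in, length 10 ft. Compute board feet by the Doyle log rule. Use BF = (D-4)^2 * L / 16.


Doyle: BF = (D - 4)^2 * L / 16
Adjusted diameter = 35 - 4 = 31 in
(D-4)^2 = 31^2 = 961
BF = 961 * 10 / 16 = 601 BF

601


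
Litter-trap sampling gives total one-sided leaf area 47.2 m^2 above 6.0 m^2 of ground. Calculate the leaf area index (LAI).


Formula: LAI = total leaf area / ground area  (dimensionless)
LAI = 47.2 m^2 / 6.0 m^2
LAI = 7.87

7.87


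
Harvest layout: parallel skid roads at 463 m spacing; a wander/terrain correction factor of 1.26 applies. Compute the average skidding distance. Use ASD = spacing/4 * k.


Formula: ASD = (spacing / 4) * correction
Uncorrected distance = spacing / 4 = 463 / 4 = 115.75 m
ASD = 115.75 * 1.26 = 146 m

146


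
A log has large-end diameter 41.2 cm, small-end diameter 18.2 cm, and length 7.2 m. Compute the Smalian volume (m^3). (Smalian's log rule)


Smalian: V = (A1 + A2)/2 * L,  A = pi*(D/200)^2
A1 = pi*(41.2/200)^2 = 0.133317 m^2
A2 = pi*(18.2/200)^2 = 0.026016 m^2
V = (0.133317+0.026016)/2*7.2 = 0.5736 m^3

0.5736


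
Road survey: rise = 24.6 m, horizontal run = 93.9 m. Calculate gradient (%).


Formula: Gradient = rise / run * 100
Gradient = 24.6 / 93.9 * 100 = 26.2%

26.2


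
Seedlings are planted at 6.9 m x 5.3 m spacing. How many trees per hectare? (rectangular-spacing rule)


Formula: TPH = 10000 m^2/ha / (spacing_x * spacing_y)
Area per tree = 6.9 m * 5.3 m = 36.57 m^2
TPH = 10000 / 36.57 = 273 trees/ha

273


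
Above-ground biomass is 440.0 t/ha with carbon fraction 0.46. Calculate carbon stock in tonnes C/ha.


Formula: Carbon Stock = Biomass * Carbon Fraction
C = 440.0 t/ha * 0.46
C = 202.4 t C/ha

202.4


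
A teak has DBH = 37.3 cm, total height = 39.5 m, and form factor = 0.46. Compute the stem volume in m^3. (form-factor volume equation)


Formula: V = pi * (DBH/200)^2 * H * ff
Radius = DBH/200 = 37.3/200 = 0.1865 m
Radius^2 = 0.1865^2 = 0.03478225 m^2
V = pi * 0.03478225 * 39.5 * 0.46
V = 1.985 m^3

1.985


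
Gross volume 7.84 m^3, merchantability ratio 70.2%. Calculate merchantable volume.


Formula: MV = V_total * (merchantable_pct / 100)
Merchantable fraction = 70.2% / 100 = 0.702
MV = 7.84 m^3 * 0.702 = 5.504 m^3

5.504


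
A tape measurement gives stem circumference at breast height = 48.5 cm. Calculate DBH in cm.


Formula: DBH = C / pi
DBH = 48.5 / pi
pi = 3.14159...
DBH = 15.4 cm

15.4


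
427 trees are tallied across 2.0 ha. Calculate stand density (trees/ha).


Formula: Stand Density = N_trees / Area_ha
Density = 427 trees / 2.0 ha
Density = 214 trees/ha

214


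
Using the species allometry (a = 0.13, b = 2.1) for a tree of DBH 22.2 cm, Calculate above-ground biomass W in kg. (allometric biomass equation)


Formula: W = a * DBH^b  (allometric power law)
DBH^b = 22.2^2.1 = 671.9566
W = 0.13 * 671.9566 = 87.4 kg

87.4


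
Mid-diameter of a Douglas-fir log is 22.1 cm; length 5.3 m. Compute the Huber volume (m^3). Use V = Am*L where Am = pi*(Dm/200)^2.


Huber: V = Am * L,  Am = pi*(Dm/200)^2
Am = pi*(22.1/200)^2 = 0.03836 m^2
V = 0.03836*5.3 = 0.2033 m^3

0.2033


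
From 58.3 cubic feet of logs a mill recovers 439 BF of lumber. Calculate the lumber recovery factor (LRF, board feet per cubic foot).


Formula: LRF = Lumber Output (BF) / Log Input (ft^3)
LRF = 439 BF / 58.3 ft^3
LRF = 7.53 BF/ft^3

7.53


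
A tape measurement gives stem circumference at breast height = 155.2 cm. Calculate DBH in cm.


Formula: DBH = C / pi
DBH = 155.2 / pi
pi = 3.14159...
DBH = 49.4 cm

49.4


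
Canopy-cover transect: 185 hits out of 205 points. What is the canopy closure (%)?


Formula: Canopy closure = covered points / total points * 100
Closure = 185 / 205 * 100
Closure = 0.9024 * 100 = 90.2%

90.2


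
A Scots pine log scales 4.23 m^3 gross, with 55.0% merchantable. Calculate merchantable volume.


Formula: MV = V_total * (merchantable_pct / 100)
Merchantable fraction = 55.0% / 100 = 0.55
MV = 4.23 m^3 * 0.55 = 2.327 m^3

2.327


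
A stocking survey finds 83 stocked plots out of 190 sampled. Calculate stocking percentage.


Formula: Stocking % = stocked plots / total plots * 100
Stocking = 83 / 190 * 100
Stocking = 0.4368 * 100 = 43.7%

43.7


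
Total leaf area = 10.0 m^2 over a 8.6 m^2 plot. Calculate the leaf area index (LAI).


Formula: LAI = total leaf area / ground area  (dimensionless)
LAI = 10.0 m^2 / 8.6 m^2
LAI = 1.16

1.16


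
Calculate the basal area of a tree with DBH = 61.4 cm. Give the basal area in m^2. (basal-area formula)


Formula: BA = pi * (DBH/2)^2 / 10000  (cm^2 to m^2)
Radius = DBH/2 = 61.4/2 = 30.7 cm
BA = pi * 30.7^2 / 10000
   = 2960.9197 cm^2 / 10000
   = 0.2961 m^2

0.2961


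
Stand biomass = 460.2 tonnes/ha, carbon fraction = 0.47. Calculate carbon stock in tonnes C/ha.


Formula: Carbon Stock = Biomass * Carbon Fraction
C = 460.2 t/ha * 0.47
C = 216.3 t C/ha

216.3


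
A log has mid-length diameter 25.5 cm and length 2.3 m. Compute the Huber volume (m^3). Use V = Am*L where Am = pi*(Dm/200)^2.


Huber: V = Am * L,  Am = pi*(Dm/200)^2
Am = pi*(25.5/200)^2 = 0.051071 m^2
V = 0.051071*2.3 = 0.1175 m^3

0.1175


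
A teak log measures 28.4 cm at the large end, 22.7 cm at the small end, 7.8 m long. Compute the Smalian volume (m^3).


Smalian: V = (A1 + A2)/2 * L,  A = pi*(D/200)^2
A1 = pi*(28.4/200)^2 = 0.063347 m^2
A2 = pi*(22.7/200)^2 = 0.040471 m^2
V = (0.063347+0.040471)/2*7.8 = 0.4049 m^3

0.4049


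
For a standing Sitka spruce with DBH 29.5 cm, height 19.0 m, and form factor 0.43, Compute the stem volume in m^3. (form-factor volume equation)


Formula: V = pi * (DBH/200)^2 * H * ff
Radius = DBH/200 = 29.5/200 = 0.1475 m
Radius^2 = 0.1475^2 = 0.02175625 m^2
V = pi * 0.02175625 * 19.0 * 0.43
V = 0.558 m^3

0.558


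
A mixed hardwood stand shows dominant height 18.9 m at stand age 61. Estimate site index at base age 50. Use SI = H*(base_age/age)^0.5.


Formula: SI = H_dom * (base_age / age)^0.5
Age ratio = 50 / 61 = 0.81967
sqrt(age_ratio) = 0.90536
SI = 18.9 * 0.90536 = 17.1 m

17.1


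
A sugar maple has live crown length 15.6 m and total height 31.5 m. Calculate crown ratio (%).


Formula: Crown Ratio = (Crown Length / Total Height) * 100
CR = (15.6 m / 31.5 m) * 100
CR = 0.4952 * 100 = 49.5%

49.5


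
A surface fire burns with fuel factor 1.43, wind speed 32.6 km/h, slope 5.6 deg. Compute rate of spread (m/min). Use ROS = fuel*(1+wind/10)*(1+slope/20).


Formula: ROS = fuel * (1 + wind/10) * (1 + slope/20)
Wind factor = 1 + 32.6/10 = 4.26
Slope factor = 1 + 5.6/20 = 1.28
ROS = 1.43 * 4.26 * 1.28 = 7.8 m/min

7.8


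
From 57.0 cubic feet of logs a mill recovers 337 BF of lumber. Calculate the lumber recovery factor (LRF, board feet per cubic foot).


Formula: LRF = Lumber Output (BF) / Log Input (ft^3)
LRF = 337 BF / 57.0 ft^3
LRF = 5.91 BF/ft^3

5.91


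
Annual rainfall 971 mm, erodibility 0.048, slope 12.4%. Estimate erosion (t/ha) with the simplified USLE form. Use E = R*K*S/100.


Formula: E = R * K * S / 100  (simplified USLE)
R * K = 971 * 0.048 = 46.608
E = 46.608 * 12.4 / 100 = 5.78 t/ha

5.78


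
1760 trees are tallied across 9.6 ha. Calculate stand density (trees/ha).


Formula: Stand Density = N_trees / Area_ha
Density = 1760 trees / 9.6 ha
Density = 183 trees/ha

183


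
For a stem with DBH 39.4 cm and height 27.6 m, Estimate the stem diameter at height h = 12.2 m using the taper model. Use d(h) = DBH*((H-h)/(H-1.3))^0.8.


Taper: d(h) = DBH * ((H - h) / (H - 1.3))^0.8
Numerator = H - h = 27.6 - 12.2 = 15.4 m
Denominator = H - 1.3 = 27.6 - 1.3 = 26.3 m
Ratio = 15.4 / 26.3 = 0.58555
d = 39.4 * 0.58555^0.8 = 25.7 cm

25.7


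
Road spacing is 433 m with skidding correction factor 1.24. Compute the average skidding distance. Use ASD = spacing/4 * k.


Formula: ASD = (spacing / 4) * correction
Uncorrected distance = spacing / 4 = 433 / 4 = 108.25 m
ASD = 108.25 * 1.24 = 134 m

134


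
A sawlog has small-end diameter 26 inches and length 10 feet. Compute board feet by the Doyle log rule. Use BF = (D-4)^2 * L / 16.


Doyle: BF = (D - 4)^2 * L / 16
Adjusted diameter = 26 - 4 = 22 in
(D-4)^2 = 22^2 = 484
BF = 484 * 10 / 16 = 303 BF

303


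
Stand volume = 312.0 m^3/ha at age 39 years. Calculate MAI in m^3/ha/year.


Formula: MAI = Total Volume / Stand Age
MAI = 312.0 m^3/ha / 39 years
MAI = 8.0 m^3/ha/year

8.0


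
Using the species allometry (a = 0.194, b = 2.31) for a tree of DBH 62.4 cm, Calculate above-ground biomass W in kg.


Formula: W = a * DBH^b  (allometric power law)
DBH^b = 62.4^2.31 = 14024.1453
W = 0.194 * 14024.1453 = 2720.7 kg

2720.7


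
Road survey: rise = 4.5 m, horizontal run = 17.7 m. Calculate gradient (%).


Formula: Gradient = rise / run * 100
Gradient = 4.5 / 17.7 * 100 = 25.4%

25.4


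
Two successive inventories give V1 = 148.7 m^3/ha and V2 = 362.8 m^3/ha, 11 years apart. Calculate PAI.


Formula: PAI = (V_T2 - V_T1) / (T2 - T1)
Volume increment = 362.8 - 148.7 = 214.1 m^3/ha
PAI = 214.1 / 11 = 19.46 m^3/ha/year

19.46


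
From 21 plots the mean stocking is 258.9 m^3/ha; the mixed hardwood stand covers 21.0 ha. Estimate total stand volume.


Formula: Total Volume = Mean Volume per ha * Total Area
Total Volume = 258.9 m^3/ha * 21.0 ha
Total Volume = 5437 m^3

5437


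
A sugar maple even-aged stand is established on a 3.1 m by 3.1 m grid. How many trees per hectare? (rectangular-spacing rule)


Formula: TPH = 10000 m^2/ha / (spacing_x * spacing_y)
Area per tree = 3.1 m * 3.1 m = 9.61 m^2
TPH = 10000 / 9.61 = 1041 trees/ha

1041


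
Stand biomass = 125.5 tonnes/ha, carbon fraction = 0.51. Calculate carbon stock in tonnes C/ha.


Formula: Carbon Stock = Biomass * Carbon Fraction
C = 125.5 t/ha * 0.51
C = 64.0 t C/ha

64.0


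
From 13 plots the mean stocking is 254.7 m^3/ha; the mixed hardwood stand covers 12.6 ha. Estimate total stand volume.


Formula: Total Volume = Mean Volume per ha * Total Area
Total Volume = 254.7 m^3/ha * 12.6 ha
Total Volume = 3209 m^3

3209


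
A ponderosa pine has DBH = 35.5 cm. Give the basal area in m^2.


Formula: BA = pi * (DBH/2)^2 / 10000  (cm^2 to m^2)
Radius = DBH/2 = 35.5/2 = 17.75 cm
BA = pi * 17.75^2 / 10000
   = 989.798 cm^2 / 10000
   = 0.099 m^2

0.099


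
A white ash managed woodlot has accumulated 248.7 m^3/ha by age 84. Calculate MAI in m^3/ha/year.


Formula: MAI = Total Volume / Stand Age
MAI = 248.7 m^3/ha / 84 years
MAI = 2.96 m^3/ha/year

2.96


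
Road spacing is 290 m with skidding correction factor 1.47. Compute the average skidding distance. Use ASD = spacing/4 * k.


Formula: ASD = (spacing / 4) * correction
Uncorrected distance = spacing / 4 = 290 / 4 = 72.5 m
ASD = 72.5 * 1.47 = 107 m

107


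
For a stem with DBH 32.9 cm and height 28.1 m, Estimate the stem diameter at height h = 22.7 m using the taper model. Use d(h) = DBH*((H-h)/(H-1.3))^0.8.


Taper: d(h) = DBH * ((H - h) / (H - 1.3))^0.8
Numerator = H - h = 28.1 - 22.7 = 5.4 m
Denominator = H - 1.3 = 28.1 - 1.3 = 26.8 m
Ratio = 5.4 / 26.8 = 0.20149
d = 32.9 * 0.20149^0.8 = 9.1 cm

9.1


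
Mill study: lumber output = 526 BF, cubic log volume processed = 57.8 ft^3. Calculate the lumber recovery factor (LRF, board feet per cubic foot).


Formula: LRF = Lumber Output (BF) / Log Input (ft^3)
LRF = 526 BF / 57.8 ft^3
LRF = 9.1 BF/ft^3

9.1


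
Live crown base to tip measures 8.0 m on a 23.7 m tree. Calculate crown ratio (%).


Formula: Crown Ratio = (Crown Length / Total Height) * 100
CR = (8.0 m / 23.7 m) * 100
CR = 0.3376 * 100 = 33.8%

33.8


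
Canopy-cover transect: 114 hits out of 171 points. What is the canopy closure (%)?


Formula: Canopy closure = covered points / total points * 100
Closure = 114 / 171 * 100
Closure = 0.6667 * 100 = 66.7%

66.7


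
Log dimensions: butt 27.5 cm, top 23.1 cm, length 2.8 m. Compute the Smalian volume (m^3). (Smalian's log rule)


Smalian: V = (A1 + A2)/2 * L,  A = pi*(D/200)^2
A1 = pi*(27.5/200)^2 = 0.059396 m^2
A2 = pi*(23.1/200)^2 = 0.04191 m^2
V = (0.059396+0.04191)/2*2.8 = 0.1418 m^3

0.1418


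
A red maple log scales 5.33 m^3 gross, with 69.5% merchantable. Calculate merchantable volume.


Formula: MV = V_total * (merchantable_pct / 100)
Merchantable fraction = 69.5% / 100 = 0.695
MV = 5.33 m^3 * 0.695 = 3.704 m^3

3.704


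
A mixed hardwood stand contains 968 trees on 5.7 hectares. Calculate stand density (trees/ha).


Formula: Stand Density = N_trees / Area_ha
Density = 968 trees / 5.7 ha
Density = 170 trees/ha

170


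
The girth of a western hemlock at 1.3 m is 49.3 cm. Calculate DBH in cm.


Formula: DBH = C / pi
DBH = 49.3 / pi
pi = 3.14159...
DBH = 15.7 cm

15.7


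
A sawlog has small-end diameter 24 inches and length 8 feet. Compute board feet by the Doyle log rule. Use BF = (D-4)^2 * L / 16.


Doyle: BF = (D - 4)^2 * L / 16
Adjusted diameter = 24 - 4 = 20 in
(D-4)^2 = 20^2 = 400
BF = 400 * 8 / 16 = 200 BF

200


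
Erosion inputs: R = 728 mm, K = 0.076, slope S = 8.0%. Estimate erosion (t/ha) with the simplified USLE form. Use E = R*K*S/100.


Formula: E = R * K * S / 100  (simplified USLE)
R * K = 728 * 0.076 = 55.328
E = 55.328 * 8.0 / 100 = 4.43 t/ha

4.43


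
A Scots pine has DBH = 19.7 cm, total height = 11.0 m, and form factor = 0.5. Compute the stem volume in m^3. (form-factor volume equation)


Formula: V = pi * (DBH/200)^2 * H * ff
Radius = DBH/200 = 19.7/200 = 0.0985 m
Radius^2 = 0.0985^2 = 0.00970225 m^2
V = pi * 0.00970225 * 11.0 * 0.5
V = 0.168 m^3

0.168
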